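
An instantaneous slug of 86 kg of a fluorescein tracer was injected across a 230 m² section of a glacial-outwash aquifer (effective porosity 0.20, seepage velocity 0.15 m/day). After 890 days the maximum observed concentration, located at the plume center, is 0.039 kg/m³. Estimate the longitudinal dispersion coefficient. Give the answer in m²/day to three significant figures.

At the plume center C_max = M/(n_e·A·√(4πDt)), so D = M²/(4πt·(n_e·A·C_max)²).
n_e·A·C_max = 0.20 × 230 × 0.039 = 1.794 kg/m.
D = 86²/(4π × 890 × 1.794²) = 0.205 m²/day.

0.205 m²/day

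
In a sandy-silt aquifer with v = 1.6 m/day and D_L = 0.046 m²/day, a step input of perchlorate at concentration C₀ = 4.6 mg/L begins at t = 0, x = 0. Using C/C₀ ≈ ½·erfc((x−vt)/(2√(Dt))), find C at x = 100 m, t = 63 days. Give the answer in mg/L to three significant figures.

2.90 mg/L

For a continuous step input, C/C₀ ≈ ½·erfc((x−vt)/(2√(Dt))).
vt = 1.6 × 63 = 100.8 m and 2√(Dt) = 2√(0.046 × 63) = 3.405 m.
Argument (x−vt)/(2√(Dt)) = (100 − 100.8)/3.405 = -0.2349; ½·erfc(-0.2349) = 0.6301.
C = 4.6 × 0.6301 = 2.90 mg/L.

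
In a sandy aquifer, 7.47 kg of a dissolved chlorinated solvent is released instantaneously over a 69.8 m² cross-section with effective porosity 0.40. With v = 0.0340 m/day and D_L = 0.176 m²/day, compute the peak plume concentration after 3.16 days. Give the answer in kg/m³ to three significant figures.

The peak of an instantaneous 1D plume sits at x = vt; there the Gaussian factor is 1 and C_max = M/(n_e·A·√(4πDt)), where n_e·A is the pore area the mass is dissolved in.
√(4πDt) = √(4π × 0.176 × 3.16) = 2.644 m, so C_max = 7.47/(0.40 × 69.8 × 2.644) = 0.101 kg/m³.

0.101 kg/m³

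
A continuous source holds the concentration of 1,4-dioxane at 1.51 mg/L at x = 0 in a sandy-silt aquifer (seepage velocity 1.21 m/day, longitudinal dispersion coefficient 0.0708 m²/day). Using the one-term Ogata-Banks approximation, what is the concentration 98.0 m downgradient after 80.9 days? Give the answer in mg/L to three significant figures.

0.735 mg/L

For a continuous step input, C/C₀ ≈ ½·erfc((x−vt)/(2√(Dt))).
vt = 1.21 × 80.9 = 97.889 m and 2√(Dt) = 2√(0.0708 × 80.9) = 4.787 m.
Argument (x−vt)/(2√(Dt)) = (98.0 − 97.889)/4.787 = 0.02319; ½·erfc(0.02319) = 0.4869.
C = 1.51 × 0.4869 = 0.735 mg/L.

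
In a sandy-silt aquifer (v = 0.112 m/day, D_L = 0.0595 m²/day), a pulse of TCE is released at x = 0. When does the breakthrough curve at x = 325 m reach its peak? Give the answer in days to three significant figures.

For the 1D instantaneous-source solution, setting ∂C/∂t = 0 at fixed x gives v²t² + 2Dt − x² = 0, so t = (√(D² + v²x²) − D)/v².
√(D² + v²x²) = √(0.0595² + 0.112² × 325²) = 36.40; v² = 0.012544.
t = (36.40 − 0.0595)/0.012544 = 2900 days (vs. the pure-advection estimate x/v = 2900 d).

2900 days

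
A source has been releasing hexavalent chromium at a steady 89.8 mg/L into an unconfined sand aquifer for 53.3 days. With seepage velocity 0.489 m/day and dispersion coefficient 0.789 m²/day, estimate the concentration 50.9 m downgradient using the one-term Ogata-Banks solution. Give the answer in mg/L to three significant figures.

For a continuous step input, C/C₀ ≈ ½·erfc((x−vt)/(2√(Dt))).
vt = 0.489 × 53.3 = 26.0637 m and 2√(Dt) = 2√(0.789 × 53.3) = 12.97 m.
Argument (x−vt)/(2√(Dt)) = (50.9 − 26.0637)/12.97 = 1.915; ½·erfc(1.915) = 0.003382.
C = 89.8 × 0.003382 = 0.304 mg/L.

0.304 mg/L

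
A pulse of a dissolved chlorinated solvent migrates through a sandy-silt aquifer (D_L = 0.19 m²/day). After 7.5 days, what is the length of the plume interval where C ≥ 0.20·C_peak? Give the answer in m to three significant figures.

The plume is Gaussian with σ = √(2Dt) = √(2 × 0.19 × 7.5) = 1.688 m.
C/C_peak = exp(−Δx²/(2σ²)) = 0.20 ⇒ Δx = σ·√(−2 ln 0.20) = 1.688 × 1.794 = 3.028 m.
Width = 2Δx = 6.06 m.

6.06 m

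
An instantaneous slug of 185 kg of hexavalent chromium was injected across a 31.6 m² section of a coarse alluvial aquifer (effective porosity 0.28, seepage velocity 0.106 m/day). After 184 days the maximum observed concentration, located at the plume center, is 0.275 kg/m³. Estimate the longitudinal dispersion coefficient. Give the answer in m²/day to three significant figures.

2.50 m²/day

At the plume center C_max = M/(n_e·A·√(4πDt)), so D = M²/(4πt·(n_e·A·C_max)²).
n_e·A·C_max = 0.28 × 31.6 × 0.275 = 2.433 kg/m.
D = 185²/(4π × 184 × 2.433²) = 2.50 m²/day.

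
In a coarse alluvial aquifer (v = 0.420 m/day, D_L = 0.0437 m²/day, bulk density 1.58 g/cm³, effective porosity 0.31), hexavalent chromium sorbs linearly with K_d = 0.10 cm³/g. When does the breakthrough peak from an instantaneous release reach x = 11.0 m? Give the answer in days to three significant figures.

Retardation factor R = 1 + ρ_b·K_d/n = 1 + 1.58 × 0.10/0.31 = 1.510.
Sorption retards both mechanisms: v_R = v/R = 0.2781 m/day, D_R = D/R = 0.02894 m²/day.
Peak time from v_R²t² + 2D_R t − x² = 0: t = (√(D_R² + v_R²x²) − D_R)/v_R².
√(D_R² + v_R²x²) = √(0.02894² + 0.2781² × 11.0²) = 3.059; v_R² = 0.07734.
t = (3.059 − 0.02894)/0.07734 = 39.2 days.

39.2 days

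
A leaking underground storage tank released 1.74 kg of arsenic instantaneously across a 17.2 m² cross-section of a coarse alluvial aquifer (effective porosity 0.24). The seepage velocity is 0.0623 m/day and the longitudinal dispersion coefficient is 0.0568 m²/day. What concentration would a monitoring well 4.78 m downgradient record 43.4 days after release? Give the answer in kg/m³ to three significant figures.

For an instantaneous plane source, C(x,t) = M/(n_e·A·√(4πDt)) · exp(−(x−vt)²/(4Dt)), with n_e·A the pore (flow) area.
Plume center vt = 0.0623 × 43.4 = 2.70382 m, so the well at 4.78 m is 2.07618 m downgradient of the peak.
√(4πDt) = 5.566 m, giving peak height M/(n_e·A·√(4πDt)) = 1.74/(0.24 × 17.2 × 5.566) = 0.07573 kg/m³.
(x−vt)²/(4Dt) = (2.07618)²/(4 × 0.0568 × 43.4) = 0.4372; exp(−0.4372) = 0.6458.
C = 0.07573 × 0.6458 = 0.0489 kg/m³.

0.0489 kg/m³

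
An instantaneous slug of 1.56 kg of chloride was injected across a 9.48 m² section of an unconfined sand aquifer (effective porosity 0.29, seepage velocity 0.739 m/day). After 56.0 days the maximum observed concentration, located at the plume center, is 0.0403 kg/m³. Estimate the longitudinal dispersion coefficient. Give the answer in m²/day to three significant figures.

At the plume center C_max = M/(n_e·A·√(4πDt)), so D = M²/(4πt·(n_e·A·C_max)²).
n_e·A·C_max = 0.29 × 9.48 × 0.0403 = 0.1108 kg/m.
D = 1.56²/(4π × 56.0 × 0.1108²) = 0.282 m²/day.

0.282 m²/day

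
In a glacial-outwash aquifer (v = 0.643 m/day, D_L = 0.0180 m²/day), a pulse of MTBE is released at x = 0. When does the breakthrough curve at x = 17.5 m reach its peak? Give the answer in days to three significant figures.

27.2 days

For the 1D instantaneous-source solution, setting ∂C/∂t = 0 at fixed x gives v²t² + 2Dt − x² = 0, so t = (√(D² + v²x²) − D)/v².
√(D² + v²x²) = √(0.0180² + 0.643² × 17.5²) = 11.25; v² = 0.413449.
t = (11.25 − 0.0180)/0.413449 = 27.2 days (vs. the pure-advection estimate x/v = 27.2 d).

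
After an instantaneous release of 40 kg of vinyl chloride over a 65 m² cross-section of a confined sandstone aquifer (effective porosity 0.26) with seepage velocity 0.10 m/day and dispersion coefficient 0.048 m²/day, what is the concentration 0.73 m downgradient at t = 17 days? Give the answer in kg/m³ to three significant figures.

For an instantaneous plane source, C(x,t) = M/(n_e·A·√(4πDt)) · exp(−(x−vt)²/(4Dt)), with n_e·A the pore (flow) area.
Plume center vt = 0.10 × 17 = 1.7 m, so the well at 0.73 m is 0.97 m upgradient of the peak.
√(4πDt) = 3.202 m, giving peak height M/(n_e·A·√(4πDt)) = 40/(0.26 × 65 × 3.202) = 0.7392 kg/m³.
(x−vt)²/(4Dt) = (-0.97)²/(4 × 0.048 × 17) = 0.2883; exp(−0.2883) = 0.7495.
C = 0.7392 × 0.7495 = 0.554 kg/m³.

0.554 kg/m³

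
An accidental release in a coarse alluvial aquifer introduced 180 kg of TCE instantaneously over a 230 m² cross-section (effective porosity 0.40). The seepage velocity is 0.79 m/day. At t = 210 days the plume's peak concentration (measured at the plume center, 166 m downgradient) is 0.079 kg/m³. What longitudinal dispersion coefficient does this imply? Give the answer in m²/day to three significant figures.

0.232 m²/day

At the plume center C_max = M/(n_e·A·√(4πDt)), so D = M²/(4πt·(n_e·A·C_max)²).
n_e·A·C_max = 0.40 × 230 × 0.079 = 7.268 kg/m.
D = 180²/(4π × 210 × 7.268²) = 0.232 m²/day.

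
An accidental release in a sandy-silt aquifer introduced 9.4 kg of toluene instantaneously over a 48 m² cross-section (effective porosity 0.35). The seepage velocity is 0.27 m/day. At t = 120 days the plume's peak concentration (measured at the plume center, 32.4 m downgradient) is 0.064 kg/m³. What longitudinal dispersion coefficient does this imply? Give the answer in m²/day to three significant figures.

At the plume center C_max = M/(n_e·A·√(4πDt)), so D = M²/(4πt·(n_e·A·C_max)²).
n_e·A·C_max = 0.35 × 48 × 0.064 = 1.075 kg/m.
D = 9.4²/(4π × 120 × 1.075²) = 0.0507 m²/day.

0.0507 m²/day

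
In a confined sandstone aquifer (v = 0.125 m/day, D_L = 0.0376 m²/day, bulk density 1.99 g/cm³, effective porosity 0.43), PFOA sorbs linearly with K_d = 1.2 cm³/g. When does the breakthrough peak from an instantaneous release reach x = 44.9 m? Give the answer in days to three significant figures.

Retardation factor R = 1 + ρ_b·K_d/n = 1 + 1.99 × 1.2/0.43 = 6.553.
Sorption retards both mechanisms: v_R = v/R = 0.01908 m/day, D_R = D/R = 0.005738 m²/day.
Peak time from v_R²t² + 2D_R t − x² = 0: t = (√(D_R² + v_R²x²) − D_R)/v_R².
√(D_R² + v_R²x²) = √(0.005738² + 0.01908² × 44.9²) = 0.8567; v_R² = 0.0003640.
t = (0.8567 − 0.005738)/0.0003640 = 2340 days.

2340 days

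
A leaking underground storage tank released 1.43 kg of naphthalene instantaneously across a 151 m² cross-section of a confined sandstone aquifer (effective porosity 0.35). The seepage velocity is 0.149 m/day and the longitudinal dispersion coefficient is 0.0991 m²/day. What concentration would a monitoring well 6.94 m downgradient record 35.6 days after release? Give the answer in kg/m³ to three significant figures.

0.00336 kg/m³

For an instantaneous plane source, C(x,t) = M/(n_e·A·√(4πDt)) · exp(−(x−vt)²/(4Dt)), with n_e·A the pore (flow) area.
Plume center vt = 0.149 × 35.6 = 5.3044 m, so the well at 6.94 m is 1.6356 m downgradient of the peak.
√(4πDt) = 6.658 m, giving peak height M/(n_e·A·√(4πDt)) = 1.43/(0.35 × 151 × 6.658) = 0.004064 kg/m³.
(x−vt)²/(4Dt) = (1.6356)²/(4 × 0.0991 × 35.6) = 0.1896; exp(−0.1896) = 0.8273.
C = 0.004064 × 0.8273 = 0.00336 kg/m³.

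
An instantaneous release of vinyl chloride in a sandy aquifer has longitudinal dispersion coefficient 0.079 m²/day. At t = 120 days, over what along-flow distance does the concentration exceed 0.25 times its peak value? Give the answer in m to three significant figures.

14.5 m

The plume is Gaussian with σ = √(2Dt) = √(2 × 0.079 × 120) = 4.354 m.
C/C_peak = exp(−Δx²/(2σ²)) = 0.25 ⇒ Δx = σ·√(−2 ln 0.25) = 4.354 × 1.665 = 7.249 m.
Width = 2Δx = 14.5 m.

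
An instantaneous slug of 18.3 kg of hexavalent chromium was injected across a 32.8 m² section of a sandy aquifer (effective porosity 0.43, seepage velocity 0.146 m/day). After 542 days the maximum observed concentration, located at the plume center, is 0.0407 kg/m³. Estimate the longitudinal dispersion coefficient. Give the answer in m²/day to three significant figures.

At the plume center C_max = M/(n_e·A·√(4πDt)), so D = M²/(4πt·(n_e·A·C_max)²).
n_e·A·C_max = 0.43 × 32.8 × 0.0407 = 0.5740 kg/m.
D = 18.3²/(4π × 542 × 0.5740²) = 0.149 m²/day.

0.149 m²/day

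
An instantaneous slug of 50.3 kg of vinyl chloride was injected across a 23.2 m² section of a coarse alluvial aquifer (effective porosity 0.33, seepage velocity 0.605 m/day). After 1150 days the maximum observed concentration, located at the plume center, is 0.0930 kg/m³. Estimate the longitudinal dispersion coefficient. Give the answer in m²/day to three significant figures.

0.345 m²/day

At the plume center C_max = M/(n_e·A·√(4πDt)), so D = M²/(4πt·(n_e·A·C_max)²).
n_e·A·C_max = 0.33 × 23.2 × 0.0930 = 0.7120 kg/m.
D = 50.3²/(4π × 1150 × 0.7120²) = 0.345 m²/day.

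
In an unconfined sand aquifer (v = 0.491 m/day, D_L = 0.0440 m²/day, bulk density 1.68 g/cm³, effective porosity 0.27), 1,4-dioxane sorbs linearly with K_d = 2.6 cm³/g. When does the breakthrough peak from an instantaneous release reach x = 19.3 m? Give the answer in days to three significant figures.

Retardation factor R = 1 + ρ_b·K_d/n = 1 + 1.68 × 2.6/0.27 = 17.18.
Sorption retards both mechanisms: v_R = v/R = 0.02858 m/day, D_R = D/R = 0.002561 m²/day.
Peak time from v_R²t² + 2D_R t − x² = 0: t = (√(D_R² + v_R²x²) − D_R)/v_R².
√(D_R² + v_R²x²) = √(0.002561² + 0.02858² × 19.3²) = 0.5516; v_R² = 0.0008168.
t = (0.5516 − 0.002561)/0.0008168 = 672 days.

672 days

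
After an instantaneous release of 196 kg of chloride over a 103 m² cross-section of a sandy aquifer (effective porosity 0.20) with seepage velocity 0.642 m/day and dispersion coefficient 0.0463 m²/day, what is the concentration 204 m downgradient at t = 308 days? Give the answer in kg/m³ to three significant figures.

0.357 kg/m³

For an instantaneous plane source, C(x,t) = M/(n_e·A·√(4πDt)) · exp(−(x−vt)²/(4Dt)), with n_e·A the pore (flow) area.
Plume center vt = 0.642 × 308 = 197.736 m, so the well at 204 m is 6.264 m downgradient of the peak.
√(4πDt) = 13.39 m, giving peak height M/(n_e·A·√(4πDt)) = 196/(0.20 × 103 × 13.39) = 0.7106 kg/m³.
(x−vt)²/(4Dt) = (6.264)²/(4 × 0.0463 × 308) = 0.6879; exp(−0.6879) = 0.5026.
C = 0.7106 × 0.5026 = 0.357 kg/m³.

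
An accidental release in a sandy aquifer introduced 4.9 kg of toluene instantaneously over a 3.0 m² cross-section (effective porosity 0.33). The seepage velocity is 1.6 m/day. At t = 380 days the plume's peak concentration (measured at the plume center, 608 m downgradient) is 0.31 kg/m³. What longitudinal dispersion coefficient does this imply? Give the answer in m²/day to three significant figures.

At the plume center C_max = M/(n_e·A·√(4πDt)), so D = M²/(4πt·(n_e·A·C_max)²).
n_e·A·C_max = 0.33 × 3.0 × 0.31 = 0.3069 kg/m.
D = 4.9²/(4π × 380 × 0.3069²) = 0.0534 m²/day.

0.0534 m²/day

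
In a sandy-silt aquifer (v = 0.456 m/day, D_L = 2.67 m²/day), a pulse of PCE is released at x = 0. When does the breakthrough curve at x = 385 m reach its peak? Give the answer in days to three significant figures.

For the 1D instantaneous-source solution, setting ∂C/∂t = 0 at fixed x gives v²t² + 2Dt − x² = 0, so t = (√(D² + v²x²) − D)/v².
√(D² + v²x²) = √(2.67² + 0.456² × 385²) = 175.6; v² = 0.207936.
t = (175.6 − 2.67)/0.207936 = 832 days (vs. the pure-advection estimate x/v = 844 d).

832 days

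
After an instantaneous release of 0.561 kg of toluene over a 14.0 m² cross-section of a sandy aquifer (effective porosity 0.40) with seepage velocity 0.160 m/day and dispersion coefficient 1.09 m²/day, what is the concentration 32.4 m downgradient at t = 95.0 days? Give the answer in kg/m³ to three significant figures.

For an instantaneous plane source, C(x,t) = M/(n_e·A·√(4πDt)) · exp(−(x−vt)²/(4Dt)), with n_e·A the pore (flow) area.
Plume center vt = 0.160 × 95.0 = 15.2 m, so the well at 32.4 m is 17.2 m downgradient of the peak.
√(4πDt) = 36.07 m, giving peak height M/(n_e·A·√(4πDt)) = 0.561/(0.40 × 14.0 × 36.07) = 0.002777 kg/m³.
(x−vt)²/(4Dt) = (17.2)²/(4 × 1.09 × 95.0) = 0.7142; exp(−0.7142) = 0.4896.
C = 0.002777 × 0.4896 = 0.00136 kg/m³.

0.00136 kg/m³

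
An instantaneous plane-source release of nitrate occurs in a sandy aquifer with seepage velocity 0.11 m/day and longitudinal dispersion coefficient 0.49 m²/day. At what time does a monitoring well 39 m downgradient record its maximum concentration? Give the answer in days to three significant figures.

For the 1D instantaneous-source solution, setting ∂C/∂t = 0 at fixed x gives v²t² + 2Dt − x² = 0, so t = (√(D² + v²x²) − D)/v².
√(D² + v²x²) = √(0.49² + 0.11² × 39²) = 4.318; v² = 0.0121.
t = (4.318 − 0.49)/0.0121 = 316 days (vs. the pure-advection estimate x/v = 355 d).

316 days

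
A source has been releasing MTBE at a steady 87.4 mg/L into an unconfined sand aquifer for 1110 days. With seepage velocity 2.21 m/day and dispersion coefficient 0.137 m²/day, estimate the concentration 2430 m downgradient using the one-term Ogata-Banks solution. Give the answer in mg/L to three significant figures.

For a continuous step input, C/C₀ ≈ ½·erfc((x−vt)/(2√(Dt))).
vt = 2.21 × 1110 = 2453.1 m and 2√(Dt) = 2√(0.137 × 1110) = 24.66 m.
Argument (x−vt)/(2√(Dt)) = (2430 − 2453.1)/24.66 = -0.9367; ½·erfc(-0.9367) = 0.9074.
C = 87.4 × 0.9074 = 79.3 mg/L.

79.3 mg/L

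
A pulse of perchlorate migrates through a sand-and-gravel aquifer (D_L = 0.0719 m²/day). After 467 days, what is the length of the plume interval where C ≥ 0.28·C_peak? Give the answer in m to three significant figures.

The plume is Gaussian with σ = √(2Dt) = √(2 × 0.0719 × 467) = 8.195 m.
C/C_peak = exp(−Δx²/(2σ²)) = 0.28 ⇒ Δx = σ·√(−2 ln 0.28) = 8.195 × 1.596 = 13.08 m.
Width = 2Δx = 26.2 m.

26.2 m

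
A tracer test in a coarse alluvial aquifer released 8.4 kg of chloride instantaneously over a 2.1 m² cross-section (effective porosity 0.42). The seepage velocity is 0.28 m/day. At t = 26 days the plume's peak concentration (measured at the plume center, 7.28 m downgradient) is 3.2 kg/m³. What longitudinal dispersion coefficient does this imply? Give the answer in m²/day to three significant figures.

0.0271 m²/day

At the plume center C_max = M/(n_e·A·√(4πDt)), so D = M²/(4πt·(n_e·A·C_max)²).
n_e·A·C_max = 0.42 × 2.1 × 3.2 = 2.822 kg/m.
D = 8.4²/(4π × 26 × 2.822²) = 0.0271 m²/day.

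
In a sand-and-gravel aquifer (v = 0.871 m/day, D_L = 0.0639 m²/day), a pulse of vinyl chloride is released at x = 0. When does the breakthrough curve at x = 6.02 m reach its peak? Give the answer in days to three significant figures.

6.83 days

For the 1D instantaneous-source solution, setting ∂C/∂t = 0 at fixed x gives v²t² + 2Dt − x² = 0, so t = (√(D² + v²x²) − D)/v².
√(D² + v²x²) = √(0.0639² + 0.871² × 6.02²) = 5.244; v² = 0.758641.
t = (5.244 − 0.0639)/0.758641 = 6.83 days (vs. the pure-advection estimate x/v = 6.91 d).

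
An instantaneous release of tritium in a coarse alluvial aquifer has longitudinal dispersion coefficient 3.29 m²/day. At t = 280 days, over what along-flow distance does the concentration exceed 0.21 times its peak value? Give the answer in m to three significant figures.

The plume is Gaussian with σ = √(2Dt) = √(2 × 3.29 × 280) = 42.92 m.
C/C_peak = exp(−Δx²/(2σ²)) = 0.21 ⇒ Δx = σ·√(−2 ln 0.21) = 42.92 × 1.767 = 75.84 m.
Width = 2Δx = 152 m.

152 m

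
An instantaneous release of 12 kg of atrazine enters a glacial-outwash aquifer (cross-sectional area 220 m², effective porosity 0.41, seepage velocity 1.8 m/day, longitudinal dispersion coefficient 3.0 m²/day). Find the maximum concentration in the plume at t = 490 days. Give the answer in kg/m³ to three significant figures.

0.000979 kg/m³

The peak of an instantaneous 1D plume sits at x = vt; there the Gaussian factor is 1 and C_max = M/(n_e·A·√(4πDt)), where n_e·A is the pore area the mass is dissolved in.
√(4πDt) = √(4π × 3.0 × 490) = 135.9 m, so C_max = 12/(0.41 × 220 × 135.9) = 0.000979 kg/m³.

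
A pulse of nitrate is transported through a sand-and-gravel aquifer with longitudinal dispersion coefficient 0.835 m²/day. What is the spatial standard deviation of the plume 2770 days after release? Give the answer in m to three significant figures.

Dispersive spreading gives a Gaussian with σ² = 2Dt; advection only shifts the center.
σ = √(2 × 0.835 × 2770) = 68.0 m.

68.0 m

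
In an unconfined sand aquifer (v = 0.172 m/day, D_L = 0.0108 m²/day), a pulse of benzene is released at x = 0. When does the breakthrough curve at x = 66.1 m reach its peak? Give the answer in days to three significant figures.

For the 1D instantaneous-source solution, setting ∂C/∂t = 0 at fixed x gives v²t² + 2Dt − x² = 0, so t = (√(D² + v²x²) − D)/v².
√(D² + v²x²) = √(0.0108² + 0.172² × 66.1²) = 11.37; v² = 0.029584.
t = (11.37 − 0.0108)/0.029584 = 384 days (vs. the pure-advection estimate x/v = 384 d).

384 days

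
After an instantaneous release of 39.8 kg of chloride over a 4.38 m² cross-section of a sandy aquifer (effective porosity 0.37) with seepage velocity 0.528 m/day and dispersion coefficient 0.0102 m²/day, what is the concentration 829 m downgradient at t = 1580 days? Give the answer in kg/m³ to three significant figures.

For an instantaneous plane source, C(x,t) = M/(n_e·A·√(4πDt)) · exp(−(x−vt)²/(4Dt)), with n_e·A the pore (flow) area.
Plume center vt = 0.528 × 1580 = 834.24 m, so the well at 829 m is 5.24 m upgradient of the peak.
√(4πDt) = 14.23 m, giving peak height M/(n_e·A·√(4πDt)) = 39.8/(0.37 × 4.38 × 14.23) = 1.726 kg/m³.
(x−vt)²/(4Dt) = (-5.24)²/(4 × 0.0102 × 1580) = 0.4259; exp(−0.4259) = 0.6532.
C = 1.726 × 0.6532 = 1.13 kg/m³.

1.13 kg/m³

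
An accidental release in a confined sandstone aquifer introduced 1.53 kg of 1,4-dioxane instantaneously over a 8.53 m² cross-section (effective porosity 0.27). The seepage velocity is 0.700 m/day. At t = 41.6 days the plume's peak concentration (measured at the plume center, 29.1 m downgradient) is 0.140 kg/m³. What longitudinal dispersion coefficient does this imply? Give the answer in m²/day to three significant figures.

0.0431 m²/day

At the plume center C_max = M/(n_e·A·√(4πDt)), so D = M²/(4πt·(n_e·A·C_max)²).
n_e·A·C_max = 0.27 × 8.53 × 0.140 = 0.3224 kg/m.
D = 1.53²/(4π × 41.6 × 0.3224²) = 0.0431 m²/day.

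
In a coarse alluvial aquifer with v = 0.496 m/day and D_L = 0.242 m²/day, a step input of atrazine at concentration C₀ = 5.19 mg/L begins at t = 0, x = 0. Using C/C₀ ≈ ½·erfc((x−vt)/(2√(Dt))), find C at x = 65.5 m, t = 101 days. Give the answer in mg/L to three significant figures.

For a continuous step input, C/C₀ ≈ ½·erfc((x−vt)/(2√(Dt))).
vt = 0.496 × 101 = 50.096 m and 2√(Dt) = 2√(0.242 × 101) = 9.888 m.
Argument (x−vt)/(2√(Dt)) = (65.5 − 50.096)/9.888 = 1.558; ½·erfc(1.558) = 0.01379.
C = 5.19 × 0.01379 = 0.0716 mg/L.

0.0716 mg/L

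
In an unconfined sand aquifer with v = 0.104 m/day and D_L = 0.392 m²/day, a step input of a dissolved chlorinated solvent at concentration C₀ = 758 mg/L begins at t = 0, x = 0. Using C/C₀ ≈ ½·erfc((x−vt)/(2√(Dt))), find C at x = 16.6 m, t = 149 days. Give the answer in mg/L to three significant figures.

For a continuous step input, C/C₀ ≈ ½·erfc((x−vt)/(2√(Dt))).
vt = 0.104 × 149 = 15.496 m and 2√(Dt) = 2√(0.392 × 149) = 15.29 m.
Argument (x−vt)/(2√(Dt)) = (16.6 − 15.496)/15.29 = 0.07220; ½·erfc(0.07220) = 0.4593.
C = 758 × 0.4593 = 348 mg/L.

348 mg/L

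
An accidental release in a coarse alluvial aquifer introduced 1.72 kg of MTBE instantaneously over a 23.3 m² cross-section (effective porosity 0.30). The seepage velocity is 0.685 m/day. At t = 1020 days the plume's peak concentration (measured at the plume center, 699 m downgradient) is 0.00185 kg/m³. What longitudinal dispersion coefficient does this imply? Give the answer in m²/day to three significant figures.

At the plume center C_max = M/(n_e·A·√(4πDt)), so D = M²/(4πt·(n_e·A·C_max)²).
n_e·A·C_max = 0.30 × 23.3 × 0.00185 = 0.01293 kg/m.
D = 1.72²/(4π × 1020 × 0.01293²) = 1.38 m²/day.

1.38 m²/day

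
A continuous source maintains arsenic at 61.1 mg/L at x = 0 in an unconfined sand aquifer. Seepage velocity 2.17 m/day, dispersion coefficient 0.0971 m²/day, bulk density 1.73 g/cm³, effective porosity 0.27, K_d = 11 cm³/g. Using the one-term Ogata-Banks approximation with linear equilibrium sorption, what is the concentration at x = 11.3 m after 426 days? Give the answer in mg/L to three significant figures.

57.2 mg/L

Retardation factor R = 1 + ρ_b·K_d/n = 1 + 1.73 × 11/0.27 = 71.48.
Sorption retards both mechanisms: v_R = v/R = 0.03036 m/day, D_R = D/R = 0.001358 m²/day.
v_R·t = 0.03036 × 426 = 12.93336 m; 2√(D_R t) = 1.521 m; argument = (11.3 − 12.93336)/1.521 = -1.074.
C = C₀ × ½·erfc(-1.074) = 61.1 × 0.9356 = 57.2 mg/L.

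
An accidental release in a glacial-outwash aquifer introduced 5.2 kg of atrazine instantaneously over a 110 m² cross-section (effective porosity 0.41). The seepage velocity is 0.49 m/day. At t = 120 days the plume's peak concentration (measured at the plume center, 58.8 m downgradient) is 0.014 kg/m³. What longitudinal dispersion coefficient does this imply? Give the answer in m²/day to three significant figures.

0.0450 m²/day

At the plume center C_max = M/(n_e·A·√(4πDt)), so D = M²/(4πt·(n_e·A·C_max)²).
n_e·A·C_max = 0.41 × 110 × 0.014 = 0.6314 kg/m.
D = 5.2²/(4π × 120 × 0.6314²) = 0.0450 m²/day.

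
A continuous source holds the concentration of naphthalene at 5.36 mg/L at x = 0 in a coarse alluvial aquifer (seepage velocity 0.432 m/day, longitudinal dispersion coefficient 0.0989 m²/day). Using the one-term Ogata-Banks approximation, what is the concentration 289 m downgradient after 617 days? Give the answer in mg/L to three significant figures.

For a continuous step input, C/C₀ ≈ ½·erfc((x−vt)/(2√(Dt))).
vt = 0.432 × 617 = 266.544 m and 2√(Dt) = 2√(0.0989 × 617) = 15.62 m.
Argument (x−vt)/(2√(Dt)) = (289 − 266.544)/15.62 = 1.438; ½·erfc(1.438) = 0.02099.
C = 5.36 × 0.02099 = 0.113 mg/L.

0.113 mg/L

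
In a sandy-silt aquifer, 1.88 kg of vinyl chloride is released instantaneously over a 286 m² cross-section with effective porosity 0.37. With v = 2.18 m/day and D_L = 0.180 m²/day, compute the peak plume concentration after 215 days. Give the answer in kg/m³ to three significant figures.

The peak of an instantaneous 1D plume sits at x = vt; there the Gaussian factor is 1 and C_max = M/(n_e·A·√(4πDt)), where n_e·A is the pore area the mass is dissolved in.
√(4πDt) = √(4π × 0.180 × 215) = 22.05 m, so C_max = 1.88/(0.37 × 286 × 22.05) = 0.000806 kg/m³.

0.000806 kg/m³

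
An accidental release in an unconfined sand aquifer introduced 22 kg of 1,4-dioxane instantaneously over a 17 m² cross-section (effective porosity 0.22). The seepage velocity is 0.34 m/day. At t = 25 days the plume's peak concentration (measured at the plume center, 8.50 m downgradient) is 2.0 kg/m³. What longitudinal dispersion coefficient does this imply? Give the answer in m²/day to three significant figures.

0.0275 m²/day

At the plume center C_max = M/(n_e·A·√(4πDt)), so D = M²/(4πt·(n_e·A·C_max)²).
n_e·A·C_max = 0.22 × 17 × 2.0 = 7.480 kg/m.
D = 22²/(4π × 25 × 7.480²) = 0.0275 m²/day.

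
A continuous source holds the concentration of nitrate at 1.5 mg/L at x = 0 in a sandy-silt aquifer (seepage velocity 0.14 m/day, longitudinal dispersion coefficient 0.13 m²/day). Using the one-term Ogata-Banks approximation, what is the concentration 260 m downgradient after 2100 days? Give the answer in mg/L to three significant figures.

For a continuous step input, C/C₀ ≈ ½·erfc((x−vt)/(2√(Dt))).
vt = 0.14 × 2100 = 294 m and 2√(Dt) = 2√(0.13 × 2100) = 33.05 m.
Argument (x−vt)/(2√(Dt)) = (260 − 294)/33.05 = -1.029; ½·erfc(-1.029) = 0.9272.
C = 1.5 × 0.9272 = 1.39 mg/L.

1.39 mg/L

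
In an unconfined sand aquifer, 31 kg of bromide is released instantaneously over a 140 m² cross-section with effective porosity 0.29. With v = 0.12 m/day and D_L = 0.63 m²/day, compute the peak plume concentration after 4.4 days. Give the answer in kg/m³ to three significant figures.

0.129 kg/m³

The peak of an instantaneous 1D plume sits at x = vt; there the Gaussian factor is 1 and C_max = M/(n_e·A·√(4πDt)), where n_e·A is the pore area the mass is dissolved in.
√(4πDt) = √(4π × 0.63 × 4.4) = 5.902 m, so C_max = 31/(0.29 × 140 × 5.902) = 0.129 kg/m³.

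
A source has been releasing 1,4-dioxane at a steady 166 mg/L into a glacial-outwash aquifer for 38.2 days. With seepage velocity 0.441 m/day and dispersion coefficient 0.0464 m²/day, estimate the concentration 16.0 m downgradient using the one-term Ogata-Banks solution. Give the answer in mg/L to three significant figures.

For a continuous step input, C/C₀ ≈ ½·erfc((x−vt)/(2√(Dt))).
vt = 0.441 × 38.2 = 16.8462 m and 2√(Dt) = 2√(0.0464 × 38.2) = 2.663 m.
Argument (x−vt)/(2√(Dt)) = (16.0 − 16.8462)/2.663 = -0.3178; ½·erfc(-0.3178) = 0.6734.
C = 166 × 0.6734 = 112 mg/L.

112 mg/L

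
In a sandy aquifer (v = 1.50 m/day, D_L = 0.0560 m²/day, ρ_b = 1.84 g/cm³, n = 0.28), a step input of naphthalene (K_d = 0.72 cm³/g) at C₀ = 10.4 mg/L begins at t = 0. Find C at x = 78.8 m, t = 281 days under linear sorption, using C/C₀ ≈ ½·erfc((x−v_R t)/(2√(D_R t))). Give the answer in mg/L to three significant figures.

Retardation factor R = 1 + ρ_b·K_d/n = 1 + 1.84 × 0.72/0.28 = 5.731.
Sorption retards both mechanisms: v_R = v/R = 0.2617 m/day, D_R = D/R = 0.009771 m²/day.
v_R·t = 0.2617 × 281 = 73.5377 m; 2√(D_R t) = 3.314 m; argument = (78.8 − 73.5377)/3.314 = 1.588.
C = C₀ × ½·erfc(1.588) = 10.4 × 0.01236 = 0.129 mg/L.

0.129 mg/L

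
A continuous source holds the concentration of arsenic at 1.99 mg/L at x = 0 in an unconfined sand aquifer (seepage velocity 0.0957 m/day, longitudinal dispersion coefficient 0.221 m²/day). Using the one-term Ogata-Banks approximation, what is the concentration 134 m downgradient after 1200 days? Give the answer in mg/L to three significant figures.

0.403 mg/L

For a continuous step input, C/C₀ ≈ ½·erfc((x−vt)/(2√(Dt))).
vt = 0.0957 × 1200 = 114.84 m and 2√(Dt) = 2√(0.221 × 1200) = 32.57 m.
Argument (x−vt)/(2√(Dt)) = (134 − 114.84)/32.57 = 0.5883; ½·erfc(0.5883) = 0.2027.
C = 1.99 × 0.2027 = 0.403 mg/L.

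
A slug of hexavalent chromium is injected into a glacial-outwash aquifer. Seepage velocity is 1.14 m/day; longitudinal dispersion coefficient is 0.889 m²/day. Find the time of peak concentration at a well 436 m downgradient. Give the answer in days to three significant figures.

For the 1D instantaneous-source solution, setting ∂C/∂t = 0 at fixed x gives v²t² + 2Dt − x² = 0, so t = (√(D² + v²x²) − D)/v².
√(D² + v²x²) = √(0.889² + 1.14² × 436²) = 497.0; v² = 1.2996.
t = (497.0 − 0.889)/1.2996 = 382 days (vs. the pure-advection estimate x/v = 382 d).

382 days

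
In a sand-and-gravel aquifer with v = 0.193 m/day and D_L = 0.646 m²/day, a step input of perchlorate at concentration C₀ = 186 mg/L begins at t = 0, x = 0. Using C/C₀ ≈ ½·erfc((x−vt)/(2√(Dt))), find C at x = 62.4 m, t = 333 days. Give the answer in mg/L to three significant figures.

99.7 mg/L

For a continuous step input, C/C₀ ≈ ½·erfc((x−vt)/(2√(Dt))).
vt = 0.193 × 333 = 64.269 m and 2√(Dt) = 2√(0.646 × 333) = 29.33 m.
Argument (x−vt)/(2√(Dt)) = (62.4 − 64.269)/29.33 = -0.06372; ½·erfc(-0.06372) = 0.5359.
C = 186 × 0.5359 = 99.7 mg/L.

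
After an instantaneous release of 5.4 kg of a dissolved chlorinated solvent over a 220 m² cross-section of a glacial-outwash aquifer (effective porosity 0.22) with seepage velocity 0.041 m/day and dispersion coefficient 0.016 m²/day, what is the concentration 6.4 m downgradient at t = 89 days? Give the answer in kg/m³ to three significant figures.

0.00698 kg/m³

For an instantaneous plane source, C(x,t) = M/(n_e·A·√(4πDt)) · exp(−(x−vt)²/(4Dt)), with n_e·A the pore (flow) area.
Plume center vt = 0.041 × 89 = 3.649 m, so the well at 6.4 m is 2.751 m downgradient of the peak.
√(4πDt) = 4.230 m, giving peak height M/(n_e·A·√(4πDt)) = 5.4/(0.22 × 220 × 4.230) = 0.02638 kg/m³.
(x−vt)²/(4Dt) = (2.751)²/(4 × 0.016 × 89) = 1.329; exp(−1.329) = 0.2647.
C = 0.02638 × 0.2647 = 0.00698 kg/m³.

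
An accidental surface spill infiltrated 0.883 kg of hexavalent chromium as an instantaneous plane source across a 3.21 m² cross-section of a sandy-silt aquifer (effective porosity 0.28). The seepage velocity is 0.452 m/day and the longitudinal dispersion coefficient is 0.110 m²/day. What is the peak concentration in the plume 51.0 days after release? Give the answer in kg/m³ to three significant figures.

The peak of an instantaneous 1D plume sits at x = vt; there the Gaussian factor is 1 and C_max = M/(n_e·A·√(4πDt)), where n_e·A is the pore area the mass is dissolved in.
√(4πDt) = √(4π × 0.110 × 51.0) = 8.396 m, so C_max = 0.883/(0.28 × 3.21 × 8.396) = 0.117 kg/m³.

0.117 kg/m³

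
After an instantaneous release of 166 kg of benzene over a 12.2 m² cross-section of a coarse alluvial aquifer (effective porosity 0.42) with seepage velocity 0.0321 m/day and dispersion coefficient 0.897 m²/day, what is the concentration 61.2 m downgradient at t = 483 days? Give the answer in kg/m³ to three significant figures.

0.132 kg/m³

For an instantaneous plane source, C(x,t) = M/(n_e·A·√(4πDt)) · exp(−(x−vt)²/(4Dt)), with n_e·A the pore (flow) area.
Plume center vt = 0.0321 × 483 = 15.5043 m, so the well at 61.2 m is 45.6957 m downgradient of the peak.
√(4πDt) = 73.79 m, giving peak height M/(n_e·A·√(4πDt)) = 166/(0.42 × 12.2 × 73.79) = 0.4390 kg/m³.
(x−vt)²/(4Dt) = (45.6957)²/(4 × 0.897 × 483) = 1.205; exp(−1.205) = 0.2997.
C = 0.4390 × 0.2997 = 0.132 kg/m³.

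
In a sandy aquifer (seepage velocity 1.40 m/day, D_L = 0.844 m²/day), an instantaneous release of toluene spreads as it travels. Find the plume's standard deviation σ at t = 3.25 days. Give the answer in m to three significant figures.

2.34 m

Dispersive spreading gives a Gaussian with σ² = 2Dt; advection only shifts the center.
σ = √(2 × 0.844 × 3.25) = 2.34 m.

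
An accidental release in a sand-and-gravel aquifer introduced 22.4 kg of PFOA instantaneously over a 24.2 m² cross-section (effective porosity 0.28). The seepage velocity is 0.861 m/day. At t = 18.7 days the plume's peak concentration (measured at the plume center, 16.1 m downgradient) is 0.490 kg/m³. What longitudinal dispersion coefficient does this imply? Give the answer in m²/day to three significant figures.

At the plume center C_max = M/(n_e·A·√(4πDt)), so D = M²/(4πt·(n_e·A·C_max)²).
n_e·A·C_max = 0.28 × 24.2 × 0.490 = 3.320 kg/m.
D = 22.4²/(4π × 18.7 × 3.320²) = 0.194 m²/day.

0.194 m²/day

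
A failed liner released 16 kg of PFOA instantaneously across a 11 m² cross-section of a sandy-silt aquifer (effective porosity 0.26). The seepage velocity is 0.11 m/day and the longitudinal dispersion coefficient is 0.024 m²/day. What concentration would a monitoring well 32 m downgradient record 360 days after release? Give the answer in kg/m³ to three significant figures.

For an instantaneous plane source, C(x,t) = M/(n_e·A·√(4πDt)) · exp(−(x−vt)²/(4Dt)), with n_e·A the pore (flow) area.
Plume center vt = 0.11 × 360 = 39.6 m, so the well at 32 m is 7.6 m upgradient of the peak.
√(4πDt) = 10.42 m, giving peak height M/(n_e·A·√(4πDt)) = 16/(0.26 × 11 × 10.42) = 0.5369 kg/m³.
(x−vt)²/(4Dt) = (-7.6)²/(4 × 0.024 × 360) = 1.671; exp(−1.671) = 0.1881.
C = 0.5369 × 0.1881 = 0.101 kg/m³.

0.101 kg/m³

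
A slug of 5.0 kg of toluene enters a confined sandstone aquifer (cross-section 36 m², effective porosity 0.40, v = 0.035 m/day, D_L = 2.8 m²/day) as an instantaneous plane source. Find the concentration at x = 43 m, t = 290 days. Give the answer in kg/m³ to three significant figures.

For an instantaneous plane source, C(x,t) = M/(n_e·A·√(4πDt)) · exp(−(x−vt)²/(4Dt)), with n_e·A the pore (flow) area.
Plume center vt = 0.035 × 290 = 10.15 m, so the well at 43 m is 32.85 m downgradient of the peak.
√(4πDt) = 101.0 m, giving peak height M/(n_e·A·√(4πDt)) = 5.0/(0.40 × 36 × 101.0) = 0.003438 kg/m³.
(x−vt)²/(4Dt) = (32.85)²/(4 × 2.8 × 290) = 0.3322; exp(−0.3322) = 0.7173.
C = 0.003438 × 0.7173 = 0.00247 kg/m³.

0.00247 kg/m³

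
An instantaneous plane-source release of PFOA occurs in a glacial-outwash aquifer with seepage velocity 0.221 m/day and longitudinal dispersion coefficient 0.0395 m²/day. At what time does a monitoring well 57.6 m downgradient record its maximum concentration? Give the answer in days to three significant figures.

260 days

For the 1D instantaneous-source solution, setting ∂C/∂t = 0 at fixed x gives v²t² + 2Dt − x² = 0, so t = (√(D² + v²x²) − D)/v².
√(D² + v²x²) = √(0.0395² + 0.221² × 57.6²) = 12.73; v² = 0.048841.
t = (12.73 − 0.0395)/0.048841 = 260 days (vs. the pure-advection estimate x/v = 261 d).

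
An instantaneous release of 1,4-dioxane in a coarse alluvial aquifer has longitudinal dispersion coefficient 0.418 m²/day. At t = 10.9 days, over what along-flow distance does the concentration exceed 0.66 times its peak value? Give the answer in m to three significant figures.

5.50 m

The plume is Gaussian with σ = √(2Dt) = √(2 × 0.418 × 10.9) = 3.019 m.
C/C_peak = exp(−Δx²/(2σ²)) = 0.66 ⇒ Δx = σ·√(−2 ln 0.66) = 3.019 × 0.9116 = 2.752 m.
Width = 2Δx = 5.50 m.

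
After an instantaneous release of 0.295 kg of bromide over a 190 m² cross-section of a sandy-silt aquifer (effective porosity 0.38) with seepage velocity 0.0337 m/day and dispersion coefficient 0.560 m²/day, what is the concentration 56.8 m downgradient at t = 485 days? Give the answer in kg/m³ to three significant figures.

1.55e-05 kg/m³

For an instantaneous plane source, C(x,t) = M/(n_e·A·√(4πDt)) · exp(−(x−vt)²/(4Dt)), with n_e·A the pore (flow) area.
Plume center vt = 0.0337 × 485 = 16.3445 m, so the well at 56.8 m is 40.4555 m downgradient of the peak.
√(4πDt) = 58.42 m, giving peak height M/(n_e·A·√(4πDt)) = 0.295/(0.38 × 190 × 58.42) = 6.994e-05 kg/m³.
(x−vt)²/(4Dt) = (40.4555)²/(4 × 0.560 × 485) = 1.506; exp(−1.506) = 0.2218.
C = 6.994e-05 × 0.2218 = 1.55e-05 kg/m³.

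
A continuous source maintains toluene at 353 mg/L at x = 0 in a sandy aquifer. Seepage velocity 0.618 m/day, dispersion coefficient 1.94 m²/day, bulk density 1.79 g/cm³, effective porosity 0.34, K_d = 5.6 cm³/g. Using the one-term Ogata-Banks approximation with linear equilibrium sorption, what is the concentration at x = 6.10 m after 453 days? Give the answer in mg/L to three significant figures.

232 mg/L

Retardation factor R = 1 + ρ_b·K_d/n = 1 + 1.79 × 5.6/0.34 = 30.48.
Sorption retards both mechanisms: v_R = v/R = 0.02028 m/day, D_R = D/R = 0.06365 m²/day.
v_R·t = 0.02028 × 453 = 9.18684 m; 2√(D_R t) = 10.74 m; argument = (6.10 − 9.18684)/10.74 = -0.2874.
C = C₀ × ½·erfc(-0.2874) = 353 × 0.6578 = 232 mg/L.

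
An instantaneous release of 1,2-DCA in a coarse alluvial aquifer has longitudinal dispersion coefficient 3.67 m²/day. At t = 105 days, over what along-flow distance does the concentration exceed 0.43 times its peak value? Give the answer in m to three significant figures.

The plume is Gaussian with σ = √(2Dt) = √(2 × 3.67 × 105) = 27.76 m.
C/C_peak = exp(−Δx²/(2σ²)) = 0.43 ⇒ Δx = σ·√(−2 ln 0.43) = 27.76 × 1.299 = 36.06 m.
Width = 2Δx = 72.1 m.

72.1 m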